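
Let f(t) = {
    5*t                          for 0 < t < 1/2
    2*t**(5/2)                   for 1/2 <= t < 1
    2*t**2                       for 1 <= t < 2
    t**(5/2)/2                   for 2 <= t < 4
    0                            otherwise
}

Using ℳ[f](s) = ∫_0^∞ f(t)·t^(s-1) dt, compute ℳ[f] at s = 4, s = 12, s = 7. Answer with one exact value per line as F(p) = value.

treat the 4 regions marked off by 1/2, 1, 2 separately and sum
on [0, 1/2) integrate f = 5*t against the kernel
∫ over [1/2, 1) of 2*t**(5/2)·t^(s-1) joins the sum
segment [1, 2) carries 2*t**2; integrate it
segment 2 to 4 holds t**(5/2)/2; add its integral

F(4) = 271021/416 - 2049*sqrt(2)/416
F(12) = 400272832488439/21618688 - 134217729*sqrt(2)/237568
F(7) = 9703519063/350208 - 131073*sqrt(2)/4864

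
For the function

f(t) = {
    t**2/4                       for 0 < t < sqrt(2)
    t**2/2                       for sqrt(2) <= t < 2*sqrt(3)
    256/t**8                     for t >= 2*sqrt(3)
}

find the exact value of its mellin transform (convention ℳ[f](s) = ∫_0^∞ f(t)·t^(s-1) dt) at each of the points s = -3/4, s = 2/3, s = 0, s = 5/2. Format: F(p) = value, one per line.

F(-3/4) = 2**(5/8)*(-1701 + 3403*6**(5/8))/8505
F(2/3) = 2**(1/3)*(-891 + 10700*6**(1/3))/4752
F(0) = 1783/648
F(5/2) = 2*2**(1/4)*(-33 + 2380*6**(1/4))/297

back out the common scale on t: t**2 on [0, sqrt(2)/2); 2*t**2 on [sqrt(2)/2, sqrt(3)); t**(-8) on [sqrt(3), ∞)
invert the power substitution to get t on [0, 1/2); 2*t on [1/2, 3); t**(-4) on [3, ∞)
the 3 pieces separated at sqrt(2), 2*sqrt(3) each add one integral
on [0, sqrt(2)) integrate f = t**2/4 against the kernel
on [sqrt(2), 2*sqrt(3)): add ∫ t**2/2·t^(s-1) dt
segment 2*sqrt(3) to ∞ holds 256/t**8; add its integral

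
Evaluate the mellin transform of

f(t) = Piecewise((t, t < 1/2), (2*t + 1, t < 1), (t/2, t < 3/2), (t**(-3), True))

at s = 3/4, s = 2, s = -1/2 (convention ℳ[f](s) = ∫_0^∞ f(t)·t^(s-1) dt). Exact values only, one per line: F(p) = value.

F(3/4) = 2**(1/4)*(-2754 + 953*3**(3/4) + 3726*2**(3/4))/3402
F(2) = 33/16
F(-1/2) = 1 + 599*sqrt(6)/1134 + sqrt(2)

f breaks at 1/2, 1, 3/2 into 4 integrals to sum
over [0, 1/2), the kernel integral of t enters the sum
between 1/2 and 1 the integrand is (2*t + 1)·t^(s-1)
between 1 and 3/2 the integrand is t/2·t^(s-1)
segment 3/2 to ∞ holds t**(-3); add its integral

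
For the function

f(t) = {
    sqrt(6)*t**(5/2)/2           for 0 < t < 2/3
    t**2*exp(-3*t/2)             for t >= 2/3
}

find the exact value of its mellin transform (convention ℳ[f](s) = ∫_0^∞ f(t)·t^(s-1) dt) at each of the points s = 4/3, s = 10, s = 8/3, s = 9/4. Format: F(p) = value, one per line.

strip the shared t-power: sqrt(6)*sqrt(t)/2 on [0, 2/3); exp(-3*t/2) on [2/3, ∞)
back out the common scale on t: sqrt(3)*sqrt(t) on [0, 1/3); exp(-3*t) on [1/3, ∞)
invert the common scale on t to get sqrt(t) on [0, 1); exp(-t) on [1, ∞)
cuts at 2/3: linearity sums the 2 kernel integrals
∫ over [0, 2/3) of sqrt(6)*t**(5/2)/2·t^(s-1) joins the sum
on [2/3, ∞): add ∫ t**2*exp(-3*t/2)·t^(s-1) dt

F(4/3) = 8*18**(1/3)*(6 + 23*uppergamma(10/3, 1))/1863
F(10) = 8192/13286025 + 444436938752*exp(-1)/531441
F(8/3) = 16*12**(1/3)*(6 + 31*uppergamma(14/3, 1))/7533
F(9/4) = 16*54**(1/4)*(4 + 19*uppergamma(17/4, 1))/4617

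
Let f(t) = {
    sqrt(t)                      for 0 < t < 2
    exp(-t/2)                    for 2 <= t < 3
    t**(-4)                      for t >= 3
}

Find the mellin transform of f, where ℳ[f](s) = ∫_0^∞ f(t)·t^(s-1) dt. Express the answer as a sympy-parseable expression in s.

slice at 2, 3, transform all 3 pieces, and sum them
∫ sqrt(t)·t^(s-1) over [0, 2)
piece [2, 3): integrate exp(-t/2) against the kernel
between 3 and ∞ the integrand is t**(-4)·t^(s-1)

(2**s*(s - 4)*(2*s + 1)*uppergamma(s, 1) - 2**s*(s - 4)*(2*s + 1)*uppergamma(s, 3/2) + 2*2**(s + 1/2)*(s - 4) - 3**s*(2*s + 1)/81)/((s - 4)*(2*s + 1))
  -1/2 < Re(s) < 4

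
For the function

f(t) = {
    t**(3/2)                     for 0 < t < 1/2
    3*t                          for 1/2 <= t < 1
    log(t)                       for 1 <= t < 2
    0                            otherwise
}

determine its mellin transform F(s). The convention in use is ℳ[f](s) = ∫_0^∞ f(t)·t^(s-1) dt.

f breaks at 1/2, 1 into 3 integrals to sum
for t in [0, 1/2): the term is ∫ t**(3/2)·t^(s-1)
∫ 3*t·t^(s-1) over [1/2, 1)
on [1, 2): add ∫ log(t)·t^(s-1) dt

(-2*2**(2*s)*(s + 1)*(2*s + 3) + 6*2**s*s**2*(2*s + 3) + 2*2**s*(s + 1)*(2*s + 3) + 4**s*s*(s + 1)*(2*s + 3)*log(4) + sqrt(2)*s**2*(s + 1) - 3*s**2*(2*s + 3))/(2*2**s*s**2*(s + 1)*(2*s + 3))
  Re(s) > -3/2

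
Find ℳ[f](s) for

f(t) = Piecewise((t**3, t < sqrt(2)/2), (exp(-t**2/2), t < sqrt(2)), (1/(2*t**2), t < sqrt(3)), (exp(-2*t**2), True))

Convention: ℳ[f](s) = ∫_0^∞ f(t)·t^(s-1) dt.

(sqrt(3)/6)**s*(-6*2**s*6**(s/2)*(s - 2)*(s + 3)*uppergamma(s/2, 1) + 6*6**(s/2)*(s - 2)*(s + 3)*uppergamma(s/2, 6) + 3*sqrt(2)*6**(s/2)*(s - 2) + 2*6**s*(s + 3) + 6*(2*sqrt(6))**s*(s - 2)*(s + 3)*uppergamma(s/2, 1/4) - 3*(2*sqrt(6))**s*(s + 3))/(12*(s - 2)*(s + 3))
  Re(s) > -3

the power substitution comes off first: t**(3/2) on [0, 1/2); exp(-t/2) on [1/2, 2); 1/(2*t) on [2, 3); …
summing 4 kernel integrals split by sqrt(2)/2, sqrt(2), sqrt(3) yields ℳ[f](s)
between 0 and sqrt(2)/2 the integrand is t**3·t^(s-1)
on [sqrt(2)/2, sqrt(2)) integrate f = exp(-t**2/2) against the kernel
on [sqrt(2), sqrt(3)): add ∫ 1/(2*t**2)·t^(s-1) dt
on [sqrt(3), ∞) integrate f = exp(-2*t**2) against the kernel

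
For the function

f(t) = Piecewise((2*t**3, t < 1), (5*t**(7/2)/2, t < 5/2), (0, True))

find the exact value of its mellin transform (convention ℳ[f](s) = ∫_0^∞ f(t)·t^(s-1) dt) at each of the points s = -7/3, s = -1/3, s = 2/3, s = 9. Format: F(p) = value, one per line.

F(-7/3) = 6/7 + 75*2**(5/6)*5**(1/6)/28
F(-1/3) = -3/76 + 1875*2**(5/6)*5**(1/6)/304
F(2/3) = -3/55 + 375*2**(5/6)*5**(1/6)/32
F(9) = -1/30 + 48828125*sqrt(10)/8192

decompose at 1; ℳ[f](s) sums the 2 pieces' integrals
[0, 1) adds the kernel integral of 2*t**3
for t in [1, 5/2): the term is ∫ 5*t**(7/2)/2·t^(s-1)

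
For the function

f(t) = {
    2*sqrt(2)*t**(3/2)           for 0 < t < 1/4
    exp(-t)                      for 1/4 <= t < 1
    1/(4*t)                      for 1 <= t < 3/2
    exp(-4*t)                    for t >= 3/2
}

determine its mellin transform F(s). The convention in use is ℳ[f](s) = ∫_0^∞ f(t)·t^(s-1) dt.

(24**s*(s - 1)*(2*s + 3)*uppergamma(s, 1/4) - 24**s*(s - 1)*(2*s + 3)*uppergamma(s, 1) - 24**s*(2*s + 3)/4 + 36**s*(2*s + 3)/6 + 6**s*(s - 1)*(2*s + 3)*uppergamma(s, 6) + sqrt(2)*6**s*(s - 1)/2)/(24**s*(s - 1)*(2*s + 3))
  Re(s) > -3/2

undo the common scale on t: t**(3/2) on [0, 1/2); exp(-t/2) on [1/2, 2); 1/(2*t) on [2, 3); …
the 4 pieces separated at 1/4, 1, 3/2 each add one integral
between 0 and 1/4 the integrand is 2*sqrt(2)*t**(3/2)·t^(s-1)
∫ over [1/4, 1) of exp(-t)·t^(s-1) joins the sum
on [1, 3/2): add ∫ 1/(4*t)·t^(s-1) dt
∫ over [3/2, ∞) of exp(-4*t)·t^(s-1) joins the sum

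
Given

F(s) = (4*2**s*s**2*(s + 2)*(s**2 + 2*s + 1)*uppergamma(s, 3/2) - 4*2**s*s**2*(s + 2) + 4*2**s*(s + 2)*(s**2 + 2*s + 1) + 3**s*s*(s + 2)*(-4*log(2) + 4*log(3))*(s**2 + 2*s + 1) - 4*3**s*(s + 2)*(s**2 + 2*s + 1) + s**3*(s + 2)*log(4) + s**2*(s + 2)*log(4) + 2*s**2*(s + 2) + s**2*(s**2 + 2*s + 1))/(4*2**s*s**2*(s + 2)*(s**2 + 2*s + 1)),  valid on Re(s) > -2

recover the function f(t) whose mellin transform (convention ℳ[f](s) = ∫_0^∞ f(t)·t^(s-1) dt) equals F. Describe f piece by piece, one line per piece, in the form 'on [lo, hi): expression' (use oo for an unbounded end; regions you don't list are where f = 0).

on [0, 1/2): t**2
on [1/2, 1): t*log(t)
on [1, 3/2): log(t)
on [3/2, oo): exp(-t)

split f at 1/2, 1, 3/2: ℳ[f](s) collects 4 kernel integrals
piece [0, 1/2): integrate t**2 against the kernel
the [1/2, 1) slice contributes ∫ t*log(t)·t^(s-1) dt
between 1 and 3/2 the integrand is log(t)·t^(s-1)
on [3/2, ∞): add ∫ exp(-t)·t^(s-1) dt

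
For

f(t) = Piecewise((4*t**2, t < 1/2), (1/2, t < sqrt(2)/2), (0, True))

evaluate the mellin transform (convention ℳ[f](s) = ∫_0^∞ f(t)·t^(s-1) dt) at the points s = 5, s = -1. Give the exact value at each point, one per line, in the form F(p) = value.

F(5) = 3/2240 + sqrt(2)/80
F(-1) = 3 - sqrt(2)/2

reversing the common scale on t: t**2 on [0, 1); 1/2 on [1, sqrt(2))
reversing the power substitution: t on [0, 1); 1/2 on [1, 2)
f breaks at 1/2 into 2 integrals to sum
on [0, 1/2): add ∫ 4*t**2·t^(s-1) dt
over [1/2, sqrt(2)/2), the kernel integral of 1/2 enters the sum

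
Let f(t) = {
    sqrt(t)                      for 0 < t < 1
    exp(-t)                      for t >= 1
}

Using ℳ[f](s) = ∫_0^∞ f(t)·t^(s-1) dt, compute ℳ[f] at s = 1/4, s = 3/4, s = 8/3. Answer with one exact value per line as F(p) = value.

F(1/4) = uppergamma(1/4, 1) + 4/3
F(3/4) = uppergamma(3/4, 1) + 4/5
F(8/3) = 6/19 + uppergamma(8/3, 1)

integrate the 2 segments split at 1, then add the results
on [0, 1) integrate f = sqrt(t) against the kernel
∫ over [1, ∞) of exp(-t)·t^(s-1) joins the sum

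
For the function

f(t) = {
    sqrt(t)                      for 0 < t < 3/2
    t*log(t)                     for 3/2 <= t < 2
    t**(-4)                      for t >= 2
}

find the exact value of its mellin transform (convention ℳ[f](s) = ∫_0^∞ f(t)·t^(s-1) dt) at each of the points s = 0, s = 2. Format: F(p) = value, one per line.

F(0) = -31/64 + log(8*sqrt(6)/9) + sqrt(6)
F(2) = -9*log(3)/8 - 7/18 + 9*sqrt(6)/20 + 91*log(2)/24

breakpoints 3/2, 2: one integral from each of the 3 segments
∫ over [0, 3/2) of sqrt(t)·t^(s-1) joins the sum
on [3/2, 2): add ∫ t*log(t)·t^(s-1) dt
∫ over [2, ∞) of t**(-4)·t^(s-1) joins the sum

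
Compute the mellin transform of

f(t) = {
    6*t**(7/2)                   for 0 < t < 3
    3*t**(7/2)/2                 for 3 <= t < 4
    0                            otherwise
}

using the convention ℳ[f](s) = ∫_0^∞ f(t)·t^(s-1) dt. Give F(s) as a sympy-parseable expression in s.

cuts at 3: linearity sums the 2 kernel integrals
segment 0 to 3 holds 6*t**(7/2); add its integral
∫ 3*t**(7/2)/2·t^(s-1) over [3, 4)

3*(3*3**(s + 7/2) + 4**(s + 7/2))/(2*s + 7)
  Re(s) > -7/2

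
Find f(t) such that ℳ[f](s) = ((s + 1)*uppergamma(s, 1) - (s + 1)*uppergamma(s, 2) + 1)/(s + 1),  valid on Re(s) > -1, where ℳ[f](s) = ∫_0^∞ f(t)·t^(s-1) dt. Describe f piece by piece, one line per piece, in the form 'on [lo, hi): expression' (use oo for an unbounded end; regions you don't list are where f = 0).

cuts at 1: linearity sums the 2 kernel integrals
∫ over [0, 1) of t·t^(s-1) joins the sum
on [1, 2) integrate f = exp(-t) against the kernel

on [0, 1): t
on [1, 2): exp(-t)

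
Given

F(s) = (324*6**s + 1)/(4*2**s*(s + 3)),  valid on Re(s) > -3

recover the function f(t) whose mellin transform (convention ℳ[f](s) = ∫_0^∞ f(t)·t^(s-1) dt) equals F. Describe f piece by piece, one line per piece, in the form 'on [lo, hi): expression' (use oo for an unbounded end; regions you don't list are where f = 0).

on [0, 1/2): 5*t**3
on [1/2, 3): 3*t**3

summing 2 kernel integrals split by 1/2 yields ℳ[f](s)
on [0, 1/2) integrate f = 5*t**3 against the kernel
∫ over [1/2, 3) of 3*t**3·t^(s-1) joins the sum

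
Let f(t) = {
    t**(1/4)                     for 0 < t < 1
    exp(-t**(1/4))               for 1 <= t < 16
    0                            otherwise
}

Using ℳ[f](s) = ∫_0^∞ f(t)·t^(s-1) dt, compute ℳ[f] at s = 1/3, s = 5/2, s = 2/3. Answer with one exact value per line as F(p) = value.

F(1/3) = -4*uppergamma(4/3, 2) + 12/7 + 4*uppergamma(4/3, 1)
F(5/2) = -10724864*exp(-2) + 4/11 + 3945640*exp(-1)
F(2/3) = -4*uppergamma(8/3, 2) + 12/11 + 4*uppergamma(8/3, 1)

strip the power substitution: sqrt(t) on [0, 1); exp(-sqrt(t)) on [1, 4)
undo the power substitution: t on [0, 1); exp(-t) on [1, 2)
cuts at 1: linearity sums the 2 kernel integrals
between 0 and 1 the integrand is t**(1/4)·t^(s-1)
the [1, 16) slice contributes ∫ exp(-t**(1/4))·t^(s-1) dt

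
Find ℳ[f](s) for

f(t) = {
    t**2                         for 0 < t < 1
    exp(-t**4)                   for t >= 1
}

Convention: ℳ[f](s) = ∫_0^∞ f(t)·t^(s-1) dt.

((s + 2)*uppergamma(s/4, 1) + 4)/(4*(s + 2))
  Re(s) > -2

remove the power substitution first: t on [0, 1); exp(-t**2) on [1, ∞)
the power substitution comes off first: sqrt(t) on [0, 1); exp(-t) on [1, ∞)
along the cuts 1, ℳ[f](s) splits into 2 integrals
segment [0, 1) carries t**2; integrate it
∫ exp(-t**4)·t^(s-1) over [1, ∞)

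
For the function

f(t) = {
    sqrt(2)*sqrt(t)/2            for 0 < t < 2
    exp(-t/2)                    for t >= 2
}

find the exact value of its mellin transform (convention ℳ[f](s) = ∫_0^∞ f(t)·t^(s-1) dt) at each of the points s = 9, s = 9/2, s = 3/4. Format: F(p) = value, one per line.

F(9) = 1024/19 + 56115712*exp(-1)
F(9/2) = sqrt(2)*(E*(16 + 525*sqrt(pi)*erfc(1)) + 2110)*exp(-1)/5
F(3/4) = 2**(3/4)*(uppergamma(3/4, 1) + 4/5)

reversing the common scale on t: sqrt(t) on [0, 1); exp(-t) on [1, ∞)
integrate the 2 segments split at 2, then add the results
segment [0, 2) carries sqrt(2)*sqrt(t)/2; integrate it
for t in [2, ∞): the term is ∫ exp(-t/2)·t^(s-1)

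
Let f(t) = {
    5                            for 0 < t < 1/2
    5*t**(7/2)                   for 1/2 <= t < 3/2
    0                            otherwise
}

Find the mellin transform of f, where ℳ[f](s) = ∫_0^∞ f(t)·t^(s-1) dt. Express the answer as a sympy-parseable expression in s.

5*(27*3**s*sqrt(6)*s - sqrt(2)*s + 16*s + 56)/(8*2**s*s*(2*s + 7))
  Re(s) > 0

breakpoints 1/2: one integral from each of the 2 segments
for t in [0, 1/2): the term is ∫ 5·t^(s-1)
the [1/2, 3/2) slice contributes ∫ 5*t**(7/2)·t^(s-1) dt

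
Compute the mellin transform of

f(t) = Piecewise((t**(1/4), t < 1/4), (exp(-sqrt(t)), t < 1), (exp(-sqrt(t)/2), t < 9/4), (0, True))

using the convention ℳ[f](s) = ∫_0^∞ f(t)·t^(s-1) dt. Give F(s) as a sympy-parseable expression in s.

2**(1 - 2*s)*(16**s*(4*s + 1)*uppergamma(2*s, 1/2) - 16**s*(4*s + 1)*uppergamma(2*s, 3/4) + 4**s*(4*s + 1)*uppergamma(2*s, 1/2) - 4**s*(4*s + 1)*uppergamma(2*s, 1) + sqrt(2))/(4*s + 1)
  Re(s) > -1/4

strip the power substitution: sqrt(t) on [0, 1/2); exp(-t) on [1/2, 1); exp(-t/2) on [1, 3/2)
cuts at 1/4, 1: linearity sums the 3 kernel integrals
on [0, 1/4): add ∫ t**(1/4)·t^(s-1) dt
on [1/4, 1): add ∫ exp(-sqrt(t))·t^(s-1) dt
segment [1, 9/4) carries exp(-sqrt(t)/2); integrate it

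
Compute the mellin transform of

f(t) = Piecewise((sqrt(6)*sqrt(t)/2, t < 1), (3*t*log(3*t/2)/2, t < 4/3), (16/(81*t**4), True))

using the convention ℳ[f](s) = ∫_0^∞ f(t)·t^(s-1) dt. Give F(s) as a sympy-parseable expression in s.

(32*2**(2*s)*s*(s - 4)*(2*s + 1)*log(2) - 32*2**(2*s)*(s - 4)*(2*s + 1) + 32*2**(2*s)*(s - 4)*(2*s + 1)*log(2) + 3**s*s*(s - 4)*(2*s + 1)*(-24*log(3) + 24*log(2)) + 3**s*(s - 4)*(2*s + 1)*(-24*log(3) + 24*log(2)) + 24*3**s*(s - 4)*(2*s + 1) + 16*3**s*sqrt(6)*(s - 4)*(s**2 + 2*s + 1) - 4**s*(2*s + 1)*(s**2 + 2*s + 1))/(16*3**s*(s - 4)*(2*s + 1)*(s**2 + 2*s + 1))
  -1/2 < Re(s) < 4

strip the common scale on t: sqrt(t) on [0, 3/2); t*log(t) on [3/2, 2); t**(-4) on [2, ∞)
f breaks at 1, 4/3 into 3 integrals to sum
on [0, 1): add ∫ sqrt(6)*sqrt(t)/2·t^(s-1) dt
segment 1 to 4/3 holds 3*t*log(3*t/2)/2; add its integral
the [4/3, ∞) slice contributes ∫ 16/(81*t**4)·t^(s-1) dt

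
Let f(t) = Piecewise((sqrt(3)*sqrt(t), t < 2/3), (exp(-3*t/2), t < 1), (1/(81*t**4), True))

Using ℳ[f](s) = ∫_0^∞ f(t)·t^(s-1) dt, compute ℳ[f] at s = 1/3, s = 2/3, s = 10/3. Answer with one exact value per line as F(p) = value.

F(1/3) = 3**(2/3)*(-1485*2**(1/3)*uppergamma(1/3, 3/2) + 5*3**(1/3) + 1485*2**(1/3)*uppergamma(1/3, 1) + 1782*2**(5/6))/4455
F(2/3) = 3**(1/3)*(-1890*2**(2/3)*uppergamma(2/3, 3/2) + 7*3**(2/3) + 1890*2**(2/3)*uppergamma(2/3, 1) + 3240*2**(1/6))/5670
F(10/3) = 3**(2/3)*(-368*2**(1/3)*uppergamma(10/3, 3/2) + 23*3**(1/3) + 96*2**(5/6) + 368*2**(1/3)*uppergamma(10/3, 1))/3726

peel off the common scale on t: sqrt(6)*sqrt(t)/2 on [0, 4/3); exp(-3*t/4) on [4/3, 2); 16/(81*t**4) on [2, ∞)
peel off the common scale on t: sqrt(2)*sqrt(t)/2 on [0, 4); exp(-t/4) on [4, 6); 16/t**4 on [6, ∞)
strip the common scale on t: sqrt(t) on [0, 2); exp(-t/2) on [2, 3); t**(-4) on [3, ∞)
f breaks at 2/3, 1 into 3 integrals to sum
piece [0, 2/3): integrate sqrt(3)*sqrt(t) against the kernel
segment [2/3, 1) carries exp(-3*t/2); integrate it
for t in [1, ∞): the term is ∫ 1/(81*t**4)·t^(s-1)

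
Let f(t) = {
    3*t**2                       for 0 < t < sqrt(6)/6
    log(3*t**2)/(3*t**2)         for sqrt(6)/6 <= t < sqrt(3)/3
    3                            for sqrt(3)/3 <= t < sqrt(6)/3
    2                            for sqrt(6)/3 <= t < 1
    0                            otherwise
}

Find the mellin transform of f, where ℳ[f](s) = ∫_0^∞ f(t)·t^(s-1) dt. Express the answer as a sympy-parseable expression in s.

remove the power substitution first: 3*t on [0, 1/6); log(3*t)/(3*t) on [1/6, 1/3); 3 on [1/3, 2/3); …
reversing the common scale on t: t on [0, 1/2); log(t)/t on [1/2, 1); 3 on [1, 2); …
cuts at sqrt(6)/6, sqrt(3)/3, sqrt(6)/3: linearity sums the 4 kernel integrals
over [0, sqrt(6)/6), the kernel integral of 3*t**2 enters the sum
on [sqrt(6)/6, sqrt(3)/3) integrate f = log(3*t**2)/(3*t**2) against the kernel
on [sqrt(3)/3, sqrt(6)/3): add ∫ 3·t^(s-1) dt
[sqrt(6)/3, 1) adds the kernel integral of 2

(sqrt(6)/6)**s*(-4*2**(s/2)*s*(s + 2) - 6*2**(s/2)*(s + 2)*(s**2 - 4*s + 4) + 2*2**s*(s + 2)*(s**2 - 4*s + 4) + 4*6**(s/2)*(s + 2)*(s**2 - 4*s + 4) + 4*s**2*(s + 2)*log(2) - 8*s*(s + 2)*log(2) + 8*s*(s + 2) + s*(s**2 - 4*s + 4))/(2*s*(s + 2)*(s**2 - 4*s + 4))
  Re(s) > -2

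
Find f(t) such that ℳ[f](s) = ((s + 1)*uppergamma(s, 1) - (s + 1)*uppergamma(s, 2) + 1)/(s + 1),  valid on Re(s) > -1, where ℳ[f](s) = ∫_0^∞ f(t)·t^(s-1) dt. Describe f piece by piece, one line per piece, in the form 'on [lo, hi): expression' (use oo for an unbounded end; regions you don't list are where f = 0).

on [0, 1): t
on [1, 2): exp(-t)

the 2 pieces separated at 1 each add one integral
on [0, 1) integrate f = t against the kernel
∫ over [1, 2) of exp(-t)·t^(s-1) joins the sum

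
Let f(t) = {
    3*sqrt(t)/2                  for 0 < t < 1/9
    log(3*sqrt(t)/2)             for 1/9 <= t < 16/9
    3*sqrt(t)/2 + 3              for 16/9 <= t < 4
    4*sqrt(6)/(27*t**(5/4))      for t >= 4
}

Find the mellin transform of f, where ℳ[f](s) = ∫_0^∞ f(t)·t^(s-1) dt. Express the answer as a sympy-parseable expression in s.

2**(2*s)*(-1080*2**(4*s)*s**2*(4*s - 5) + 108*2**(4*s)*s*(2*s + 1)*(4*s - 5)*log(2) - 324*2**(4*s)*s*(4*s - 5) - 54*2**(4*s)*(2*s + 1)*(4*s - 5) - 16*sqrt(3)*6**(2*s)*s**2*(2*s + 1) + 1296*6**(2*s)*s**2*(4*s - 5) + 324*6**(2*s)*s*(4*s - 5) + 108*s**2*(4*s - 5) + 108*s*(2*s + 1)*(4*s - 5)*log(2) + (4*s - 5)*(108*s + 54))/(108*6**(2*s)*s**2*(2*s + 1)*(4*s - 5))
  -1/2 < Re(s) < 5/4

back out the power substitution: 3*t/2 on [0, 1/3); log(3*t/2) on [1/3, 4/3); 3*t/2 + 3 on [4/3, 2); …
invert the common scale on t to get 3*t on [0, 1/6); log(3*t) on [1/6, 2/3); 3*t + 3 on [2/3, 1); …
reversing the common scale on t: t on [0, 1/2); log(t) on [1/2, 2); t + 3 on [2, 3); …
decompose at 1/9, 16/9, 4; ℳ[f](s) sums the 4 pieces' integrals
∫ 3*sqrt(t)/2·t^(s-1) over [0, 1/9)
segment [1/9, 16/9) carries log(3*sqrt(t)/2); integrate it
segment [16/9, 4) carries (3*sqrt(t)/2 + 3); integrate it
[4, ∞) adds the kernel integral of 4*sqrt(6)/(27*t**(5/4))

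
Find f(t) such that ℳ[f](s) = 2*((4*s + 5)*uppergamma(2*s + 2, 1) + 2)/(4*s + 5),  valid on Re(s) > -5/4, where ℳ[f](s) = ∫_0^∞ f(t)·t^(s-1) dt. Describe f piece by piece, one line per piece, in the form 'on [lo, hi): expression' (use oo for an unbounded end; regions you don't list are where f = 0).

undo the power substitution: t**(5/2) on [0, 1); t**2*exp(-t) on [1, ∞)
undo the shared t-power: sqrt(t) on [0, 1); exp(-t) on [1, ∞)
along the cuts 1, ℳ[f](s) splits into 2 integrals
∫ over [0, 1) of t**(5/4)·t^(s-1) joins the sum
the [1, ∞) slice contributes ∫ t*exp(-sqrt(t))·t^(s-1) dt

on [0, 1): t**(5/4)
on [1, oo): t*exp(-sqrt(t))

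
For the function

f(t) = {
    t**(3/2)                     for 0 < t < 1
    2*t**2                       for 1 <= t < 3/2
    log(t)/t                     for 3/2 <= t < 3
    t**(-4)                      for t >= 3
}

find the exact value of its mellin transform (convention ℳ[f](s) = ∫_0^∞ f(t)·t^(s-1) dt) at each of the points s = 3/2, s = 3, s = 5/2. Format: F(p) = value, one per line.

breakpoints 1, 3/2, 3: one integral from each of the 4 segments
on [0, 1): add ∫ t**(3/2)·t^(s-1) dt
∫ 2*t**2·t^(s-1) over [1, 3/2)
on [3/2, 3): add ∫ log(t)/t·t^(s-1) dt
on [3, ∞): add ∫ t**(-4)·t^(s-1) dt

F(3/2) = -538*sqrt(3)/135 - 5/21 + log(2**(sqrt(6))*3**(-sqrt(6) + 2*sqrt(3))) + 83*sqrt(6)/28
F(3) = 9*log(2)/8 + 271/180 + 27*log(3)/8
F(5/2) = -34*sqrt(3)/27 - 7/36 + log(2**(sqrt(6)/2)*3**(-sqrt(6)/2 + 2*sqrt(3))) + 35*sqrt(6)/24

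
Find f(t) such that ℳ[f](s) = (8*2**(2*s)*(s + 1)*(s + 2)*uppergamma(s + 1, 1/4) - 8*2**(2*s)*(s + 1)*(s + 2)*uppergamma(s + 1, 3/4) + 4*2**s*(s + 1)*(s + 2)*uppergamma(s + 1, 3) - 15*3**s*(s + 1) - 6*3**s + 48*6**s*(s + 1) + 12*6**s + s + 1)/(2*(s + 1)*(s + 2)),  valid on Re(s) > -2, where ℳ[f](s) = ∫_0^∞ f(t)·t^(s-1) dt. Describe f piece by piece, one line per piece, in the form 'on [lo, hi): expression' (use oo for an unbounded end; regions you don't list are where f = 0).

undo the shared t-power: t/2 on [0, 1); exp(-t/4) on [1, 3); t/2 + 1 on [3, 6); …
reversing the common scale on t: t on [0, 1/2); exp(-t/2) on [1/2, 3/2); t + 1 on [3/2, 3); …
integrate the 4 segments split at 1, 3, 6, then add the results
between 0 and 1 the integrand is t**2/2·t^(s-1)
∫ over [1, 3) of t*exp(-t/4)·t^(s-1) joins the sum
piece [3, 6): integrate t*(t/2 + 1) against the kernel
[6, ∞) adds the kernel integral of t*exp(-t/2)

on [0, 1): t**2/2
on [1, 3): t*exp(-t/4)
on [3, 6): t*(t/2 + 1)
on [6, oo): t*exp(-t/2)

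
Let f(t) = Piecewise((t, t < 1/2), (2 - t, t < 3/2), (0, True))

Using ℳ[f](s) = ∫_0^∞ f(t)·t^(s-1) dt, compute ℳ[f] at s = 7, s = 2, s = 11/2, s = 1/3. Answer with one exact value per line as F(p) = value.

cuts at 1/2: linearity sums the 2 kernel integrals
the [0, 1/2) slice contributes ∫ t·t^(s-1) dt
over [1/2, 3/2), the kernel integral of (2 - t) enters the sum

F(7) = 24039/14336
F(2) = 23/24
F(11/2) = -15*sqrt(2)/4576 + 4617*sqrt(6)/9152
F(1/3) = 3*2**(2/3)*(-14 + 13*3**(1/3))/16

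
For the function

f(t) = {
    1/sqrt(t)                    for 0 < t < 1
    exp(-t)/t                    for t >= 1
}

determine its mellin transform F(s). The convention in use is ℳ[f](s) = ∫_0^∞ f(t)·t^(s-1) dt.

((2*s - 1)*uppergamma(s - 1, 1) + 2)/(2*s - 1)
  Re(s) > 1/2

remove the shared t-power first: sqrt(t) on [0, 1); exp(-t) on [1, ∞)
breakpoints 1: one integral from each of the 2 segments
on [0, 1): add ∫ 1/sqrt(t)·t^(s-1) dt
∫ over [1, ∞) of exp(-t)/t·t^(s-1) joins the sum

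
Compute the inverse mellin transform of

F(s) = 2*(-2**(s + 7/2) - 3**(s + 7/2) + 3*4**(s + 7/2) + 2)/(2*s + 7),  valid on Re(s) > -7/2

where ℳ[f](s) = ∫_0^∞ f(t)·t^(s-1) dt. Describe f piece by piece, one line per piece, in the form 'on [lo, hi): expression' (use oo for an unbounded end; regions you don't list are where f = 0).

on [0, 1): 3*t**(7/2)
on [1, 2): t**(7/2)
on [2, 3): 2*t**(7/2)
on [3, 4): 3*t**(7/2)

summing 4 kernel integrals split by 1, 2, 3 yields ℳ[f](s)
on [0, 1): add ∫ 3*t**(7/2)·t^(s-1) dt
the [1, 2) slice contributes ∫ t**(7/2)·t^(s-1) dt
segment 2 to 3 holds 2*t**(7/2); add its integral
on [3, 4): add ∫ 3*t**(7/2)·t^(s-1) dt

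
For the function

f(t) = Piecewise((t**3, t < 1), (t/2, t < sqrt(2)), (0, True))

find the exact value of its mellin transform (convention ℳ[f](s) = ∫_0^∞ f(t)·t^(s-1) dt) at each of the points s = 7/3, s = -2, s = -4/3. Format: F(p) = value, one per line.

the shared t-power comes off first: t**2 on [0, 1); 1/2 on [1, sqrt(2))
back out the power substitution: t on [0, 1); 1/2 on [1, 2)
f breaks at 1 into 2 integrals to sum
∫ over [0, 1) of t**3·t^(s-1) joins the sum
over [1, sqrt(2)), the kernel integral of t/2 enters the sum

F(7/3) = 3/80 + 3*2**(2/3)/10
F(-2) = 3/2 - sqrt(2)/4
F(-4/3) = 21/10 - 3*2**(5/6)/4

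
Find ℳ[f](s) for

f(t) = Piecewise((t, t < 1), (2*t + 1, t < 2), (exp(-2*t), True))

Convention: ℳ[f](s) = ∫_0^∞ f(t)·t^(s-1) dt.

along the cuts 1, 2, ℳ[f](s) splits into 3 integrals
between 0 and 1 the integrand is t·t^(s-1)
on [1, 2): add ∫ (2*t + 1)·t^(s-1) dt
between 2 and ∞ the integrand is exp(-2*t)·t^(s-1)

(2**s*s*(s + 1)*uppergamma(s, 4) - 2*4**s*s - 4**s + 5*8**s*s + 8**s)/(4**s*s*(s + 1))
  Re(s) > -1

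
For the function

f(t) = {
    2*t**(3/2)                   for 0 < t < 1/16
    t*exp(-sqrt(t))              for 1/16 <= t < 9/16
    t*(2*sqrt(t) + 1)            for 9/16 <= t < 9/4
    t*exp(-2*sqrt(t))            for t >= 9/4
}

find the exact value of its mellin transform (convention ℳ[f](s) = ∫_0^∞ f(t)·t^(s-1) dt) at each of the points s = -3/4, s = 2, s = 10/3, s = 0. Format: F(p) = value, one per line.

peel off the shared t-power: 2*sqrt(t) on [0, 1/16); exp(-sqrt(t)) on [1/16, 9/16); 2*sqrt(t) + 1 on [9/16, 9/4); …
invert the power substitution to get 2*t on [0, 1/4); exp(-t) on [1/4, 3/4); 2*t + 1 on [3/4, 3/2); …
strip the common scale on t: t on [0, 1/2); exp(-t/2) on [1/2, 3/2); t + 1 on [3/2, 3); …
linearity at 1/16, 9/16, 9/4 turns ℳ[f](s) into 4 summed integrals
segment 0 to 1/16 holds 2*t**(3/2); add its integral
segment [1/16, 9/16) carries t*exp(-sqrt(t)); integrate it
segment 9/16 to 9/4 holds t*(2*sqrt(t) + 1); add its integral
[9/4, ∞) adds the kernel integral of t*exp(-2*sqrt(t))

F(-3/4) = -3*sqrt(3) - 2*sqrt(pi)*erfc(sqrt(3)/2) + sqrt(2)*sqrt(pi)*erfc(sqrt(3)) + 1/3 + 2*sqrt(pi)*erfc(1/2) + 4*sqrt(6)
F(2) = -260103*exp(-3/4)/512 + 69*exp(-3) + 384913/28672 + 157781*exp(-1/4)/512
F(10/3) = -2*uppergamma(26/3, 3/4) - 334611*6**(2/3)/24707072 + 3*2**(2/3)/7602176 + 2106081*18**(1/3)/193024 + 2**(1/3)*uppergamma(26/3, 3)/256 + 2*uppergamma(26/3, 1/4)
F(0) = -7*exp(-3/4)/2 + 2*exp(-3) + 5*exp(-1/4)/2 + 271/48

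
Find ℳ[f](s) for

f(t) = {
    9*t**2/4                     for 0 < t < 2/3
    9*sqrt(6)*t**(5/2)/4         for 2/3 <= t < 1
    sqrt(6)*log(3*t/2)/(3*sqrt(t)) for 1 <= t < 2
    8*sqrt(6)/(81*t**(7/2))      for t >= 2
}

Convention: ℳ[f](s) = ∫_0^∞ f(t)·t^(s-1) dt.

2**(-s - 1/2)*(324*2**(s + 1/2)*(-2*s + (s + 1/2)**2)*(s - 7/2)*(s + 5/2) - 324*2**(s + 1/2)*(-2*s + (s + 1/2)**2)*(s - 7/2)*(2*s + 4) + 729*3**(s + 1/2)*(-2*s + (s + 1/2)**2)*(s - 7/2)*(2*s + 4) - 108*3**(s + 1/2)*(s - 7/2)*(s + 1/2)*(s + 5/2)*(2*s + 4)*log(3) + 108*3**(s + 1/2)*(s - 7/2)*(s + 1/2)*(s + 5/2)*(2*s + 4)*log(2) - 108*3**(s + 1/2)*(s - 7/2)*(s + 5/2)*(2*s + 4)*log(2) + 108*3**(s + 1/2)*(s - 7/2)*(s + 5/2)*(2*s + 4) + 108*3**(s + 1/2)*(s - 7/2)*(s + 5/2)*(2*s + 4)*log(3) - 2*6**(s + 1/2)*(-2*s + (s + 1/2)**2)*(s + 5/2)*(2*s + 4) + 54*6**(s + 1/2)*(s - 7/2)*(s + 1/2)*(s + 5/2)*(2*s + 4)*log(3) - 54*6**(s + 1/2)*(s - 7/2)*(s + 5/2)*(2*s + 4)*log(3) - 54*6**(s + 1/2)*(s - 7/2)*(s + 5/2)*(2*s + 4))/(162*(3/2)**s*(-2*s + (s + 1/2)**2)*(s - 7/2)*(s + 5/2)*(2*s + 4))
  -2 < Re(s) < 7/2

back out the common scale on t: t**2 on [0, 1); 2*t**(5/2) on [1, 3/2); log(t)/sqrt(t) on [3/2, 3); …
strip the shared t-power: t**(3/2) on [0, 1); 2*t**2 on [1, 3/2); log(t)/t on [3/2, 3); …
integrate the 4 segments split at 2/3, 1, 2, then add the results
the [0, 2/3) slice contributes ∫ 9*t**2/4·t^(s-1) dt
∫ 9*sqrt(6)*t**(5/2)/4·t^(s-1) over [2/3, 1)
on [1, 2): add ∫ sqrt(6)*log(3*t/2)/(3*sqrt(t))·t^(s-1) dt
between 2 and ∞ the integrand is 8*sqrt(6)/(81*t**(7/2))·t^(s-1)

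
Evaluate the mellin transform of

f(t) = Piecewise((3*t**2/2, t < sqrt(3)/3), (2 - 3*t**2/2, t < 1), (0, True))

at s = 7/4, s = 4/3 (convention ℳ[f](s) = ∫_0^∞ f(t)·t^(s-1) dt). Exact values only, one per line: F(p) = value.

F(7/4) = 26/35 - 92*3**(1/8)/315
F(4/3) = 21/20 - 2*3**(1/3)/5

peel off the power substitution: 3*t/2 on [0, 1/3); 2 - 3*t/2 on [1/3, 1)
undo the common scale on t: 3*t on [0, 1/6); 2 - 3*t on [1/6, 1/2)
undo the common scale on t: t on [0, 1/2); 2 - t on [1/2, 3/2)
breakpoints sqrt(3)/3: one integral from each of the 2 segments
segment 0 to sqrt(3)/3 holds 3*t**2/2; add its integral
∫ over [sqrt(3)/3, 1) of (2 - 3*t**2/2)·t^(s-1) joins the sum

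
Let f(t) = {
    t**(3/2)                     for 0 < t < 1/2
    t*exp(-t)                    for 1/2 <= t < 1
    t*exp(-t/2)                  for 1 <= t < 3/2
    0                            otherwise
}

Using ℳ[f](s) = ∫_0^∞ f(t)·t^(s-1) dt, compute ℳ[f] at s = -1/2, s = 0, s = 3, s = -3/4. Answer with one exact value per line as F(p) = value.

F(-1/2) = -sqrt(2)*sqrt(pi)*erfc(sqrt(3)/2) - sqrt(pi)*erfc(1) + 1/2 + sqrt(pi)*erfc(sqrt(2)/2) + sqrt(2)*sqrt(pi)*erfc(sqrt(2)/2)
F(0) = -2*exp(-3/4) - exp(-1) + sqrt(2)/6 + 3*exp(-1/2)
F(3) = -807*exp(-3/4)/4 - 16*exp(-1) + sqrt(2)/144 + 1343*exp(-1/2)/8
F(-3/4) = -2**(1/4)*uppergamma(1/4, 3/4) - uppergamma(1/4, 1) + uppergamma(1/4, 1/2) + 2**(1/4)*uppergamma(1/4, 1/2) + 2*2**(1/4)/3

undo the shared t-power: sqrt(t) on [0, 1/2); exp(-t) on [1/2, 1); exp(-t/2) on [1, 3/2)
the 3 pieces separated at 1/2, 1 each add one integral
segment 0 to 1/2 holds t**(3/2); add its integral
the [1/2, 1) slice contributes ∫ t*exp(-t)·t^(s-1) dt
piece [1, 3/2): integrate t*exp(-t/2) against the kernel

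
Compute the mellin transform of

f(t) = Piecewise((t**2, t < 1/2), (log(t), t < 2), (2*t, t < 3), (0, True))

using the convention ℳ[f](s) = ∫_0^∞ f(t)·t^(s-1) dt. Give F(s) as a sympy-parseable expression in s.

slice at 1/2, 2, transform all 3 pieces, and sum them
for t in [0, 1/2): the term is ∫ t**2·t^(s-1)
between 1/2 and 2 the integrand is log(t)·t^(s-1)
on [2, 3): add ∫ 2*t·t^(s-1) dt

(-16*2**(2*s)*s**2*(s + 2) + 4*2**(2*s)*s*(s + 1)*(s + 2)*log(2) - 4*2**(2*s)*(s + 1)*(s + 2) + 24*6**s*s**2*(s + 2) + s**2*(s + 1) + 4*s*(s + 1)*(s + 2)*log(2) + 4*(s + 1)*(s + 2))/(4*2**s*s**2*(s + 1)*(s + 2))
  Re(s) > -2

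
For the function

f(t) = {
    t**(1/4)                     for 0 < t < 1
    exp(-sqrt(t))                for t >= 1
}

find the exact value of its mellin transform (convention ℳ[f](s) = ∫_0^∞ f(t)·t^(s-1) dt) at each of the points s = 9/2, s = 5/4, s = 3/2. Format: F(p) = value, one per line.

F(9/2) = 4/19 + 219202*exp(-1)
F(5/4) = 3*sqrt(pi)*erfc(1)/2 + 2/3 + 5*exp(-1)
F(3/2) = 4/7 + 10*exp(-1)

reversing the power substitution: sqrt(t) on [0, 1); exp(-t) on [1, ∞)
slice at 1, transform all 2 pieces, and sum them
over [0, 1), the kernel integral of t**(1/4) enters the sum
∫ exp(-sqrt(t))·t^(s-1) over [1, ∞)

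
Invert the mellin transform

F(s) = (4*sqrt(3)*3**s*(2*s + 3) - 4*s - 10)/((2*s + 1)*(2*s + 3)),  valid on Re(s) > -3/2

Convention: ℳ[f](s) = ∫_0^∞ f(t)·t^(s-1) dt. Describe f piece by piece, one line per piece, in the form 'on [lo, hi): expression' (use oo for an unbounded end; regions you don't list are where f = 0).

on [0, 1): t**(3/2)
on [1, 3): 2*sqrt(t)

the 2 pieces separated at 1 each add one integral
segment [0, 1) carries t**(3/2); integrate it
on [1, 3): add ∫ 2*sqrt(t)·t^(s-1) dt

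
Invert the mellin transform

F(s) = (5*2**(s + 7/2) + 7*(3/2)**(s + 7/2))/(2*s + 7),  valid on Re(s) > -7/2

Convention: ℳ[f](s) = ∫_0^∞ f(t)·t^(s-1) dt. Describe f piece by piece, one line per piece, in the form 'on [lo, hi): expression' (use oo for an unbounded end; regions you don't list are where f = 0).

on [0, 3/2): 6*t**(7/2)
on [3/2, 2): 5*t**(7/2)/2

summing 2 kernel integrals split by 3/2 yields ℳ[f](s)
the [0, 3/2) slice contributes ∫ 6*t**(7/2)·t^(s-1) dt
for t in [3/2, 2): the term is ∫ 5*t**(7/2)/2·t^(s-1)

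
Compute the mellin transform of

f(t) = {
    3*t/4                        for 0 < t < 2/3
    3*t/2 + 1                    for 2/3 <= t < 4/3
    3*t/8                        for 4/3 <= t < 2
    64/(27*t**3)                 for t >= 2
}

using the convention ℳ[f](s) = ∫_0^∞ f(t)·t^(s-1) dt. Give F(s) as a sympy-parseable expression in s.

remove the common scale on t first: 3*t/2 on [0, 1/3); 3*t + 1 on [1/3, 2/3); 3*t/4 on [2/3, 1); …
back out the common scale on t: t on [0, 1/2); 2*t + 1 on [1/2, 1); t/2 on [1, 3/2); …
slice at 2/3, 4/3, 2, transform all 4 pieces, and sum them
∫ 3*t/4·t^(s-1) over [0, 2/3)
∫ over [2/3, 4/3) of (3*t/2 + 1)·t^(s-1) joins the sum
segment [4/3, 2) carries 3*t/8; integrate it
on [2, ∞): add ∫ 64/(27*t**3)·t^(s-1) dt

2**s*(270*2**s*s*(s - 3) + 108*2**s*(s - 3) + 81*3**s*s*(s - 3) - 32*3**s*s*(s + 1) - 162*s*(s - 3) - 108*s + 324)/(108*3**s*s*(s - 3)*(s + 1))
  -1 < Re(s) < 3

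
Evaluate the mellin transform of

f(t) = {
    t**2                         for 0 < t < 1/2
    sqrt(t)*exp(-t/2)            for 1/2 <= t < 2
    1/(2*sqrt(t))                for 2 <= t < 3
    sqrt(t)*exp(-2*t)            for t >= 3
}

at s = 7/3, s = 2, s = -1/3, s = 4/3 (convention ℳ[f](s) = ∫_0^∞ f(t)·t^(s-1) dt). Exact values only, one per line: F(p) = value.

strip the shared t-power: t**(3/2) on [0, 1/2); exp(-t/2) on [1/2, 2); 1/(2*t) on [2, 3); …
along the cuts 1/2, 2, 3, ℳ[f](s) splits into 4 integrals
over [0, 1/2), the kernel integral of t**2 enters the sum
on [1/2, 2): add ∫ sqrt(t)*exp(-t/2)·t^(s-1) dt
∫ over [2, 3) of 1/(2*sqrt(t))·t^(s-1) joins the sum
on [3, ∞) integrate f = sqrt(t)*exp(-2*t) against the kernel

F(7/3) = -4*2**(5/6)*uppergamma(17/6, 1) - 6*2**(5/6)/11 + 3*2**(2/3)/416 + 2**(1/6)*uppergamma(17/6, 6)/8 + 9*3**(5/6)/11 + 4*2**(5/6)*uppergamma(17/6, 1/4)
F(2) = -10*sqrt(2)*exp(-1) - 3*sqrt(2)*sqrt(pi)*erfc(1) - 2*sqrt(2)/3 + 3*sqrt(2)*sqrt(pi)*erfc(sqrt(6))/32 + 15*sqrt(3)*exp(-6)/8 + 1/64 + sqrt(3) + 3*sqrt(2)*sqrt(pi)*erfc(1/2) + 7*sqrt(2)*exp(-1/4)/2
F(-1/3) = -2**(1/6)*uppergamma(1/6, 1) - 3**(1/6)/5 + 2**(5/6)*uppergamma(1/6, 6)/2 + 3*2**(1/3)/20 + 3*2**(1/6)/10 + 2**(1/6)*uppergamma(1/6, 1/4)
F(4/3) = -2*2**(5/6)*uppergamma(11/6, 1) - 3*2**(5/6)/5 + 2**(1/6)*uppergamma(11/6, 6)/4 + 3*2**(2/3)/160 + 3*3**(5/6)/5 + 2*2**(5/6)*uppergamma(11/6, 1/4)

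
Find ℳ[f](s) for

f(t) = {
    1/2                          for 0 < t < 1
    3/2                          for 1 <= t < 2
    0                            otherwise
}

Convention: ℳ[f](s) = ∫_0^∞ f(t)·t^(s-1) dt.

(3*2**s - 2)/(2*s)
  Re(s) > 0

split f at 1: ℳ[f](s) collects 2 kernel integrals
for t in [0, 1): the term is ∫ 1/2·t^(s-1)
over [1, 2), the kernel integral of 3/2 enters the sum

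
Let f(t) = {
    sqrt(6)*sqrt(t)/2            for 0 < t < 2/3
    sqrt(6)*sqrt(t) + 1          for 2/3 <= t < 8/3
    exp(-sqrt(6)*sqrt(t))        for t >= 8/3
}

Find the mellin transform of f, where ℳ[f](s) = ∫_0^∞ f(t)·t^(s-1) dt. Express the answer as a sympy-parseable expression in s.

(-16**s + 10*2**(6*s)*s - 4*2**(4*s)*s + 2*2**(2*s)*s*(2*s + 1)*uppergamma(2*s, 4) + 64**s)/(24**s*s*(2*s + 1))
  Re(s) > -1/2

invert the common scale on t to get sqrt(t) on [0, 1); 2*sqrt(t) + 1 on [1, 4); exp(-2*sqrt(t)) on [4, ∞)
peel off the power substitution: t on [0, 1); 2*t + 1 on [1, 2); exp(-2*t) on [2, ∞)
summing 3 kernel integrals split by 2/3, 8/3 yields ℳ[f](s)
segment [0, 2/3) carries sqrt(6)*sqrt(t)/2; integrate it
segment 2/3 to 8/3 holds (sqrt(6)*sqrt(t) + 1); add its integral
on [8/3, ∞) integrate f = exp(-sqrt(6)*sqrt(t)) against the kernel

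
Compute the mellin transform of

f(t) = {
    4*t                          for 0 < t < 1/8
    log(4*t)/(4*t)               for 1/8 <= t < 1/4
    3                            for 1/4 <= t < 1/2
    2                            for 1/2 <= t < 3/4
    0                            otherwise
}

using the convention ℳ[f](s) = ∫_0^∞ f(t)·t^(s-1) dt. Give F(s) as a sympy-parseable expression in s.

(2*2**(2*s)*(s + 1)*(s**2 - 2*s + 1) - 2*2**s*s*(s + 1) - 6*2**s*(s + 1)*(s**2 - 2*s + 1) + 4*6**s*(s + 1)*(s**2 - 2*s + 1) + 4*s**2*(s + 1)*log(2) - 4*s*(s + 1)*log(2) + 4*s*(s + 1) + s*(s**2 - 2*s + 1))/(2*2**(3*s)*s*(s + 1)*(s**2 - 2*s + 1))
  Re(s) > -1

strip the common scale on t: 2*t on [0, 1/4); log(2*t)/(2*t) on [1/4, 1/2); 3 on [1/2, 1); …
the common scale on t comes off first: t on [0, 1/2); log(t)/t on [1/2, 1); 3 on [1, 2); …
split f at 1/8, 1/4, 1/2: ℳ[f](s) collects 4 kernel integrals
over [0, 1/8), the kernel integral of 4*t enters the sum
[1/8, 1/4) adds the kernel integral of log(4*t)/(4*t)
[1/4, 1/2) adds the kernel integral of 3
piece [1/2, 3/4): integrate 2 against the kernel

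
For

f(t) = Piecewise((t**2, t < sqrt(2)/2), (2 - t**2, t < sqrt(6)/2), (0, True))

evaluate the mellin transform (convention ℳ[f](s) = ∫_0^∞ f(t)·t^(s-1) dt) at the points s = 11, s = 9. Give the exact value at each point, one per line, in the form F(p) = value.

F(11) = -15*sqrt(2)/9152 + 4617*sqrt(6)/18304
F(9) = sqrt(2)*(-26 + 1377*sqrt(3))/6336

the power substitution comes off first: t on [0, 1/2); 2 - t on [1/2, 3/2)
summing 2 kernel integrals split by sqrt(2)/2 yields ℳ[f](s)
between 0 and sqrt(2)/2 the integrand is t**2·t^(s-1)
segment [sqrt(2)/2, sqrt(6)/2) carries (2 - t**2); integrate it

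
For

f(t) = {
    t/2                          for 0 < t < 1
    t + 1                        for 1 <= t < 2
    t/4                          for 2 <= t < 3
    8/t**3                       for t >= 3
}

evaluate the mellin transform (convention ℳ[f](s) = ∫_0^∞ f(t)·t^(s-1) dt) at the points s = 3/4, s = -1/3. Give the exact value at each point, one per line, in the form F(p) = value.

F(3/4) = -34/21 + 953*3**(3/4)/1701 + 46*2**(3/4)/21
F(-1/3) = -3*2**(2/3)/8 + 437*3**(2/3)/1080 + 9/4

remove the common scale on t first: t on [0, 1/2); 2*t + 1 on [1/2, 1); t/2 on [1, 3/2); …
f breaks at 1, 2, 3 into 4 integrals to sum
on [0, 1) integrate f = t/2 against the kernel
over [1, 2), the kernel integral of (t + 1) enters the sum
the [2, 3) slice contributes ∫ t/4·t^(s-1) dt
[3, ∞) adds the kernel integral of 8/t**3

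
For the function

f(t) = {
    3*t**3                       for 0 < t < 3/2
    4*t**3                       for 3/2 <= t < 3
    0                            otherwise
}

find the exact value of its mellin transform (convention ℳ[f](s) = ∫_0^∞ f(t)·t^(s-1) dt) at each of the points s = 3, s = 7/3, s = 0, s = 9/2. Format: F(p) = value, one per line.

f breaks at 3/2 into 2 integrals to sum
segment [0, 3/2) carries 3*t**3; integrate it
piece [3/2, 3): integrate 4*t**3 against the kernel

F(3) = 61965/128
F(7/3) = 729*3**(1/3)*(256 - 2**(2/3))/1024
F(0) = 279/8
F(9/2) = -729*sqrt(6)/640 + 5832*sqrt(3)/5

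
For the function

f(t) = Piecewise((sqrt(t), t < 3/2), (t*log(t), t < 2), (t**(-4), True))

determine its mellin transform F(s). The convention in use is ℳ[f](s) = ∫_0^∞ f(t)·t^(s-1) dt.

f breaks at 3/2, 2 into 3 integrals to sum
over [0, 3/2), the kernel integral of sqrt(t) enters the sum
on [3/2, 2) integrate f = t*log(t) against the kernel
for t in [2, ∞): the term is ∫ t**(-4)·t^(s-1)

(-32*2**(2*s)*(s - 4)*(2*s + 1) + 3**s*s*(s - 4)*(2*s + 1)*(-24*log(3) + 24*log(2)) + 3**s*(s - 4)*(2*s + 1)*(-24*log(3) + 24*log(2)) + 24*3**s*(s - 4)*(2*s + 1) + 16*3**s*sqrt(6)*(s - 4)*(s**2 + 2*s + 1) + 32*4**s*s*(s - 4)*(2*s + 1)*log(2) + 32*4**s*(s - 4)*(2*s + 1)*log(2) - 4**s*(2*s + 1)*(s**2 + 2*s + 1))/(16*2**s*(s - 4)*(2*s + 1)*(s**2 + 2*s + 1))
  -1/2 < Re(s) < 4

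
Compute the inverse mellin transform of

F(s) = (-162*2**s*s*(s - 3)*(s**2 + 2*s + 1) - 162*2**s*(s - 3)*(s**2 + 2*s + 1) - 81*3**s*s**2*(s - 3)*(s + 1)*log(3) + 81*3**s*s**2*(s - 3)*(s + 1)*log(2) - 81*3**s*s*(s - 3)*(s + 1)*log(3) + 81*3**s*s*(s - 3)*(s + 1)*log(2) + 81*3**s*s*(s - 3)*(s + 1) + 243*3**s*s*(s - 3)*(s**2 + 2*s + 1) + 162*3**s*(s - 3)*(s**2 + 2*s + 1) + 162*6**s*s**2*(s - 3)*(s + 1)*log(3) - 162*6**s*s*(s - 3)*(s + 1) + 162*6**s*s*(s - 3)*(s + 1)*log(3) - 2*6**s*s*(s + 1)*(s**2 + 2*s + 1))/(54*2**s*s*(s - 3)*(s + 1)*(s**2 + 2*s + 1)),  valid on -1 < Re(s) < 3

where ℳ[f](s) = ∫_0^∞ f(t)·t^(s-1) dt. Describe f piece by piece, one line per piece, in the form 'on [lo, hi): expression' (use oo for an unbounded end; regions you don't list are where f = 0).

on [0, 1): t
on [1, 3/2): t + 3
on [3/2, 3): t*log(t)
on [3, oo): t**(-3)

linearity at 1, 3/2, 3 turns ℳ[f](s) into 4 summed integrals
[0, 1) adds the kernel integral of t
for t in [1, 3/2): the term is ∫ (t + 3)·t^(s-1)
∫ t*log(t)·t^(s-1) over [3/2, 3)
∫ t**(-3)·t^(s-1) over [3, ∞)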